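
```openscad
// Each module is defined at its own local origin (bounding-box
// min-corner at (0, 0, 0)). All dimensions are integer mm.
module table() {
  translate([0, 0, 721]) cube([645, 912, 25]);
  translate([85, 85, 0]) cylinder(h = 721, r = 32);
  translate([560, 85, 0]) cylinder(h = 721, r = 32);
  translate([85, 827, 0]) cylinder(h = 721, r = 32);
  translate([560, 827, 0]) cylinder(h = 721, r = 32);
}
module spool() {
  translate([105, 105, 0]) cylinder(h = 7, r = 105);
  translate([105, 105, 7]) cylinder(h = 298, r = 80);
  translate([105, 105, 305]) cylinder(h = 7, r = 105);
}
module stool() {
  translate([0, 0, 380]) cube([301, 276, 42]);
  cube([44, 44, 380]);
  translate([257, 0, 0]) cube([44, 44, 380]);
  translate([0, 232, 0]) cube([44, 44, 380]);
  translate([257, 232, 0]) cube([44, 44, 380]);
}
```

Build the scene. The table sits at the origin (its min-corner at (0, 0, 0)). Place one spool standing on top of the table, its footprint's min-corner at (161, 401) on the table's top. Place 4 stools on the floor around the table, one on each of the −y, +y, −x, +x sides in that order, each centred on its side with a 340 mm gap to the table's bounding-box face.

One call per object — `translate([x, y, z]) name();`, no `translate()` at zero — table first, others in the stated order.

table();
translate([161, 401, 746]) spool();
translate([172, -616, 0]) stool();
translate([172, 1252, 0]) stool();
translate([-641, 318, 0]) stool();
translate([985, 318, 0]) stool();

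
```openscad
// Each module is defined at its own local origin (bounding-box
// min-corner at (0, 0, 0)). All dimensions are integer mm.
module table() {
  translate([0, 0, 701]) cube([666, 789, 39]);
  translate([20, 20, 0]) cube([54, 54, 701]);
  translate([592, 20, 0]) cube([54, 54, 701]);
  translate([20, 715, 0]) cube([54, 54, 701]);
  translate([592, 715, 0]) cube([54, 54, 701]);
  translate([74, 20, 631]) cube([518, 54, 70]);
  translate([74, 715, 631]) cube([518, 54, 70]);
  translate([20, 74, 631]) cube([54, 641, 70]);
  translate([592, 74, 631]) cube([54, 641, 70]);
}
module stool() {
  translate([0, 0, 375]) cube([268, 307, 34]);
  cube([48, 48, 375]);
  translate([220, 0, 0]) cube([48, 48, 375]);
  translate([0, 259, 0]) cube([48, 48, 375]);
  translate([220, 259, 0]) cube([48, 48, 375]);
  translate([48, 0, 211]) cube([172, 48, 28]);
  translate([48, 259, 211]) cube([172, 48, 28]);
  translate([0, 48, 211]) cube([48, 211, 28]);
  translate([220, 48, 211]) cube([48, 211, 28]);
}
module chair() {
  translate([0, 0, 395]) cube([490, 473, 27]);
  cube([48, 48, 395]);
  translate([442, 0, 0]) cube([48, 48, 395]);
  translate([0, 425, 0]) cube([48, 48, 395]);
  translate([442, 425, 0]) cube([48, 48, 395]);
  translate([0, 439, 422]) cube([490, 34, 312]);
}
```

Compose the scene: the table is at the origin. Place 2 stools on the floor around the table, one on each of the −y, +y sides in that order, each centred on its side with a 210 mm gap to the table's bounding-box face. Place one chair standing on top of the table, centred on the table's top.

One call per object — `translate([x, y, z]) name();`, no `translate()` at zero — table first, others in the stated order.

table();
translate([199, -517, 0]) stool();
translate([199, 999, 0]) stool();
translate([88, 158, 740]) chair();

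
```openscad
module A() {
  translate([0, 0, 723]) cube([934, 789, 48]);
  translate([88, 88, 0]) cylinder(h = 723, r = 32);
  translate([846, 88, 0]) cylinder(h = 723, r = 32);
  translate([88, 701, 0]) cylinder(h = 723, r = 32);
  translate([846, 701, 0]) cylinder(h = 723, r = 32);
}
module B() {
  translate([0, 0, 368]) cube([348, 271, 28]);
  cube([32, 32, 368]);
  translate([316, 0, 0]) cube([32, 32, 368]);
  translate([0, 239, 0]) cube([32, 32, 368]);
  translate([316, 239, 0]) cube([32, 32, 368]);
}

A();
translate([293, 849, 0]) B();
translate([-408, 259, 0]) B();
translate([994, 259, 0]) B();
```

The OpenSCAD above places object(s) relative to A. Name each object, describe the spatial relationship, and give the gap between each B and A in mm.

Each stool's nearest face is 60 mm from the table's bounding box.

A is a table. B is a stool. Three stools sit around the table at the +y, −x, +x sides. The gap between each stool and the table is 60 mm.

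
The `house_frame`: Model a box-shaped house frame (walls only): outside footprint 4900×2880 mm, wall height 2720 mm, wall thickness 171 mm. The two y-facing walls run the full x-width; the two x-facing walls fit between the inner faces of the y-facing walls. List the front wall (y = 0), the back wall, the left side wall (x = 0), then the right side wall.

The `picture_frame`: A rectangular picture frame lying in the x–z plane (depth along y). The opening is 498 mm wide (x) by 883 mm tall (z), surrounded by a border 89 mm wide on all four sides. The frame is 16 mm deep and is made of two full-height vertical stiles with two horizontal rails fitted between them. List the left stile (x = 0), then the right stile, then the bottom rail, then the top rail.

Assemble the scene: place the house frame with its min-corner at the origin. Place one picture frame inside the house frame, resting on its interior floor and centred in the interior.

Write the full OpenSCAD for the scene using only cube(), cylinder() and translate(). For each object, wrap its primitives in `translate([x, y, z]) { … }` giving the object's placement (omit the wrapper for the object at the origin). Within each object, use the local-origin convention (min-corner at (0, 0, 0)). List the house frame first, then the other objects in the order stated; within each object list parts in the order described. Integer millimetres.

cube([4900, 171, 2720]);
translate([0, 2709, 0]) cube([4900, 171, 2720]);
translate([0, 171, 0]) cube([171, 2538, 2720]);
translate([4729, 171, 0]) cube([171, 2538, 2720]);
translate([2112, 1432, 0]) {
  cube([89, 16, 1061]);
  translate([587, 0, 0]) cube([89, 16, 1061]);
  translate([89, 0, 0]) cube([498, 16, 89]);
  translate([89, 0, 972]) cube([498, 16, 89]);
}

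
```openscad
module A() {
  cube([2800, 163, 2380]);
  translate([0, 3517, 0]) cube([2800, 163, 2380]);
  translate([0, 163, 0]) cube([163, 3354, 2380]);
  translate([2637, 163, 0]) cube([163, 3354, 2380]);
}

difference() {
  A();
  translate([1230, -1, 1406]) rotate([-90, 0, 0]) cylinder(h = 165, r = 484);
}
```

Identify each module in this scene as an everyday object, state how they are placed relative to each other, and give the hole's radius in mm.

A is a house frame. The house frame has a circular hole through its front wall. The hole's radius is 484 mm.

The subtracted cylinder has r = 484 mm.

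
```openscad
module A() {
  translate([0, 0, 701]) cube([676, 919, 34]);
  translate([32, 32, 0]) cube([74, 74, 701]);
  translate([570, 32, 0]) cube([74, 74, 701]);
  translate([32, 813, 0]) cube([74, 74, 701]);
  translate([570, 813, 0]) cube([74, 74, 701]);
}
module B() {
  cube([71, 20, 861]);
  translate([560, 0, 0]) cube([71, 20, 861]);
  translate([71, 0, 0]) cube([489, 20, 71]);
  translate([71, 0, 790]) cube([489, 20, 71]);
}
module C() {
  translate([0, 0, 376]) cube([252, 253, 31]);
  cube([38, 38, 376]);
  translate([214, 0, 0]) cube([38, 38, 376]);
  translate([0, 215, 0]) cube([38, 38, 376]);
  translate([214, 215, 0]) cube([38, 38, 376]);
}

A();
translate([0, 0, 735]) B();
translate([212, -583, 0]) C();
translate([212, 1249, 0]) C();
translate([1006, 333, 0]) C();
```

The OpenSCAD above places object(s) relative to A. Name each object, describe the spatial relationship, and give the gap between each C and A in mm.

Each stool's nearest face is 330 mm from the table's bounding box.

A is a table. B is a picture frame. C is a stool. The picture frame is on top of the table. Three stools sit around the table at the −y, +y, +x sides. The gap between each stool and the table is 330 mm.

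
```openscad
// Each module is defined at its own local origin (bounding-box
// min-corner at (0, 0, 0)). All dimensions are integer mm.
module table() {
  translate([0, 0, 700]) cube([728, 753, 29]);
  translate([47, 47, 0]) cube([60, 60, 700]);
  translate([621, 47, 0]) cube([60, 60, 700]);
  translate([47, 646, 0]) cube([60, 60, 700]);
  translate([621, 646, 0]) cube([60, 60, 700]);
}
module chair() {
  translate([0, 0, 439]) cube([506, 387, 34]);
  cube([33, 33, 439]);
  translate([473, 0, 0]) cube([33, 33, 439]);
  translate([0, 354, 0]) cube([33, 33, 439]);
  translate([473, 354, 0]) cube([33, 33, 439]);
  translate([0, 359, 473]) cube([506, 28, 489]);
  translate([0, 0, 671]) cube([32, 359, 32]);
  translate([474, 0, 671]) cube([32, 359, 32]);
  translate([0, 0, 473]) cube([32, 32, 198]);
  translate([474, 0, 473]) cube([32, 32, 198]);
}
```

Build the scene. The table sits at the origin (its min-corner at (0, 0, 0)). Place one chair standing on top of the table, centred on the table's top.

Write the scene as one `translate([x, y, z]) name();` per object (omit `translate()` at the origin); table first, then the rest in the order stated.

table();
translate([111, 183, 729]) chair();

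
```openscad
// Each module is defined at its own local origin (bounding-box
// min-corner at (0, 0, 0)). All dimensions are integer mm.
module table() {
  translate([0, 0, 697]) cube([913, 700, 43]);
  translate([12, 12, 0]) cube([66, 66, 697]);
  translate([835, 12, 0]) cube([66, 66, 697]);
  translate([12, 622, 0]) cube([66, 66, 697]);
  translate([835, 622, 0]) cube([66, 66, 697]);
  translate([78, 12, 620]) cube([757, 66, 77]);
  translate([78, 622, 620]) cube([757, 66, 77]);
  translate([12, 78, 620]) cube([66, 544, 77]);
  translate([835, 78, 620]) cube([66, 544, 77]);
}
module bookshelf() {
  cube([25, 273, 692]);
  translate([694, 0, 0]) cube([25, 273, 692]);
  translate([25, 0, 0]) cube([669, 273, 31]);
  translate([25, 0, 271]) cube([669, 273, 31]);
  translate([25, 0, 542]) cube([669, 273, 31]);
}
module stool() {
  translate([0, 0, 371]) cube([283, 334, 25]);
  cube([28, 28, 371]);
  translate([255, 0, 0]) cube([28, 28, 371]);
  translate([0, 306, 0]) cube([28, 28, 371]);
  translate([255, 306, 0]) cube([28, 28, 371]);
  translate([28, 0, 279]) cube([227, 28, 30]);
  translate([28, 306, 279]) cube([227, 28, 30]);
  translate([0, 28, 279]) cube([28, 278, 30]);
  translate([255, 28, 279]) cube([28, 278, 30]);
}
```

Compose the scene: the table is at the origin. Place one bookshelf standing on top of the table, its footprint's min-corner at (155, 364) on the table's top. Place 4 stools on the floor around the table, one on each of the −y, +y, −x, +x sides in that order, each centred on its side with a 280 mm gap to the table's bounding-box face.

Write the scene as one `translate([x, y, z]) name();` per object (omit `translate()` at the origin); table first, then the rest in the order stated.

table();
translate([155, 364, 740]) bookshelf();
translate([315, -614, 0]) stool();
translate([315, 980, 0]) stool();
translate([-563, 183, 0]) stool();
translate([1193, 183, 0]) stool();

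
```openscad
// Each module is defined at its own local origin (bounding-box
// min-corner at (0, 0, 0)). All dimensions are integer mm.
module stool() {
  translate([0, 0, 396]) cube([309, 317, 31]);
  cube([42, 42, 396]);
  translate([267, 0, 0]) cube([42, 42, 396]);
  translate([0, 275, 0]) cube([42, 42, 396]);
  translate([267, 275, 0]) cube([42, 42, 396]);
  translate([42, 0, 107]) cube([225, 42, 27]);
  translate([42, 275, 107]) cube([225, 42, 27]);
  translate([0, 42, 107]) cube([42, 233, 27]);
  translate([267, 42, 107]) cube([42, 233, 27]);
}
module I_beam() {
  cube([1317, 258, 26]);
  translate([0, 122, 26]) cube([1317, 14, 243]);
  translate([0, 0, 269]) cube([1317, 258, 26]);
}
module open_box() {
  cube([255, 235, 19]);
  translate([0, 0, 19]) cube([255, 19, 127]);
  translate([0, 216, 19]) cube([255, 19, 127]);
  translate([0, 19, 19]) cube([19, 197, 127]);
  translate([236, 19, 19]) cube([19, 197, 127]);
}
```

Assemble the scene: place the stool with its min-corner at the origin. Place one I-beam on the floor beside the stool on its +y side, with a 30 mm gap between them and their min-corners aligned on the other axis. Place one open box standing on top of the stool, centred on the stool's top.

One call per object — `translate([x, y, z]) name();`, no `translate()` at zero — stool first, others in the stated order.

stool();
translate([0, 347, 0]) I_beam();
translate([27, 41, 427]) open_box();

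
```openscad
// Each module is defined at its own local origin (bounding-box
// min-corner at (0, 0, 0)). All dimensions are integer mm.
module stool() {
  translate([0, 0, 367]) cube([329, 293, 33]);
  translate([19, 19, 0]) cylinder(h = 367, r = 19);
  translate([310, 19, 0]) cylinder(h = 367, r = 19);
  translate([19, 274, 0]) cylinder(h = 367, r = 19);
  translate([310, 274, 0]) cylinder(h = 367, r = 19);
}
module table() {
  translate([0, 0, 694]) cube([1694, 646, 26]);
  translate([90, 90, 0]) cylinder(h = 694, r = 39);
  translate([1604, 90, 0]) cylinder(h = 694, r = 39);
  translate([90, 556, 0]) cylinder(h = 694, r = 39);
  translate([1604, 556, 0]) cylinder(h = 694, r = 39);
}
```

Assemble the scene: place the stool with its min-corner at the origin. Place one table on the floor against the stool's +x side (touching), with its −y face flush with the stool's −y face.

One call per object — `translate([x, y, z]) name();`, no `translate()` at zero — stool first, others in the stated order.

stool();
translate([329, 0, 0]) table();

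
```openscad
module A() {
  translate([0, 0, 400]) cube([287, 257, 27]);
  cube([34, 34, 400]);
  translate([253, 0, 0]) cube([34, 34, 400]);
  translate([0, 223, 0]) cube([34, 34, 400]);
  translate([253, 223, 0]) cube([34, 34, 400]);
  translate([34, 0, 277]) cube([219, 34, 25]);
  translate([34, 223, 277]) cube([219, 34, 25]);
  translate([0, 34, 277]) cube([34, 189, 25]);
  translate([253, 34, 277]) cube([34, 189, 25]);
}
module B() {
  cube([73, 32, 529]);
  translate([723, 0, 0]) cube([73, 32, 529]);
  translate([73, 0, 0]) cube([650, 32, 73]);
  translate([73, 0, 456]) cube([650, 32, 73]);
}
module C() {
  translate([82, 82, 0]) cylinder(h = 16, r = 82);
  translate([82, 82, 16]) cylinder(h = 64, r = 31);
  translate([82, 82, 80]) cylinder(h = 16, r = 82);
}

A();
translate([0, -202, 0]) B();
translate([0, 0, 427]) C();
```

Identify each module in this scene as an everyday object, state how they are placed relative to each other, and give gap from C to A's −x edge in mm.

The spool's min-x is at 0; the stool's min-x is 0; gap = 0 mm.

A is a stool. B is a picture frame. C is a spool. The picture frame is on the floor beside the stool on its −y side. The spool is on top of the stool. The gap from the spool to the stool's −x edge is 0 mm.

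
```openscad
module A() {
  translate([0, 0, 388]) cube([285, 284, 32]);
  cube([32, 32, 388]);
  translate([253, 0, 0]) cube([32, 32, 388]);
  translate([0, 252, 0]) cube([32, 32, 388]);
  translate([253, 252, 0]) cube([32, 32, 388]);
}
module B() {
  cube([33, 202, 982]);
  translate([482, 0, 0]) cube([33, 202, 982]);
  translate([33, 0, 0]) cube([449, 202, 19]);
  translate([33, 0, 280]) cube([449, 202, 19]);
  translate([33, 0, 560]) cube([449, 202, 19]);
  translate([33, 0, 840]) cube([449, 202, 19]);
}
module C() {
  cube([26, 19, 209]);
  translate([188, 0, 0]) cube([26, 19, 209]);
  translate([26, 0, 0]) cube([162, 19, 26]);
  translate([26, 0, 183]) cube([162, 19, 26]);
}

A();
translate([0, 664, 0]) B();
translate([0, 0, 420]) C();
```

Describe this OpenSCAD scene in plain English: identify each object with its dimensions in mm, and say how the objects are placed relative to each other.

A is a simple wooden stool: a rectangular seat 285 mm (x) by 284 mm (y), 32 mm thick, top face at z = 420 mm, on four square legs, each 32×32 mm in cross-section. The legs rest on z = 0, each flush with a corner of the seat.

B is an open bookshelf. Two side panels, each 33 mm thick, 202 mm deep and 982 mm tall, stand 515 mm apart (outside-to-outside). Between them sit 4 shelves, each 19 mm thick and 202 mm deep, spanning the full gap between the sides. The bottom shelf rests on the floor (its underside at z = 0) and the clear gap between one shelf's top and the next shelf's underside is 261 mm.

C is a picture frame with a 162×157 mm rectangular opening (x by z) and a uniform 26 mm border on every side. Frame depth is 19 mm along y. It is built from two vertical stiles running the full outside height and two horizontal rails spanning the gap between the stiles.

The bookshelf is on the floor beside the stool on its +y side. The picture frame is on top of the stool.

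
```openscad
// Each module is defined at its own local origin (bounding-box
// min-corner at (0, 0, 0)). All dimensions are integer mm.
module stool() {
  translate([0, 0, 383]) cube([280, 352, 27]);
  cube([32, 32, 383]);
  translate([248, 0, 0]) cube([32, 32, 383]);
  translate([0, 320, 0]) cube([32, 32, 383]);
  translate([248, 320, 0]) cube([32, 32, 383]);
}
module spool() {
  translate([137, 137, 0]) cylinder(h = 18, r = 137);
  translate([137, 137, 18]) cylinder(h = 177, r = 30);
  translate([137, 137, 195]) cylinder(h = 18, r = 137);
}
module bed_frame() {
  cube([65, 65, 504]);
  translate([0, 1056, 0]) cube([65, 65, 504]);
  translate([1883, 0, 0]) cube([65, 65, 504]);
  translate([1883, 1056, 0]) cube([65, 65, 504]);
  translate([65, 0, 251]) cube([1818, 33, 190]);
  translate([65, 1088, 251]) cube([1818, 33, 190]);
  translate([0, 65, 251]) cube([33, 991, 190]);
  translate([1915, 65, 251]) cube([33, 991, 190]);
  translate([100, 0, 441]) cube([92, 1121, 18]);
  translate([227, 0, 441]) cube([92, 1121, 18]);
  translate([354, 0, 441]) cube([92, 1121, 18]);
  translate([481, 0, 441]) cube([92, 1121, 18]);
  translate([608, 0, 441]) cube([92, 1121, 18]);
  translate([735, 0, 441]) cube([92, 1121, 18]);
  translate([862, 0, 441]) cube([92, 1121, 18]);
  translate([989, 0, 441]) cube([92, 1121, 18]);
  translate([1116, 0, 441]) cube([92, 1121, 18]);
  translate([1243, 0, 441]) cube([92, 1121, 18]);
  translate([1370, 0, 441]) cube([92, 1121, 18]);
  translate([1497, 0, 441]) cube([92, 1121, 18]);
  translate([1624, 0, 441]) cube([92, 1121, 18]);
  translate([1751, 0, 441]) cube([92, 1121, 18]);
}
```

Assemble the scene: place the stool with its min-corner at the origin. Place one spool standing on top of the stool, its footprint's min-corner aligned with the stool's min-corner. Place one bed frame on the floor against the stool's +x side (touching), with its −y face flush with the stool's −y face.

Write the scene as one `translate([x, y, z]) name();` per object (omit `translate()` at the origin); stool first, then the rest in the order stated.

stool();
translate([0, 0, 410]) spool();
translate([280, 0, 0]) bed_frame();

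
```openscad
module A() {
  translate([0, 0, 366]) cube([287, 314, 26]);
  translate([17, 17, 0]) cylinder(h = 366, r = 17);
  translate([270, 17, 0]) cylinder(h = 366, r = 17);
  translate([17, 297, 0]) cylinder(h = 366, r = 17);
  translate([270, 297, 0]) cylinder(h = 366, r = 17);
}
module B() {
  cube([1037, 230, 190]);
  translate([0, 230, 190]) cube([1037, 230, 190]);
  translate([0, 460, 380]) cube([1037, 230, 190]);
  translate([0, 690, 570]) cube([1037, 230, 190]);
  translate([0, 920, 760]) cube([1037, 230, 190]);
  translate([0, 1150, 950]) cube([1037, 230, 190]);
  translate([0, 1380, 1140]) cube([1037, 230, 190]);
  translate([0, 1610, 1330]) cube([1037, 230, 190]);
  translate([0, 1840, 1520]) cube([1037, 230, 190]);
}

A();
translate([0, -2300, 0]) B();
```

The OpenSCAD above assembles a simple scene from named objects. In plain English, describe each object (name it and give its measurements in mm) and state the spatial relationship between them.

A is a four-legged stool. The seat is a 287×314×26 mm slab whose top surface is at z = 392 mm; four round legs, each 34 mm in diameter, run from the floor (z = 0) to the underside of the seat, each leg's axis is inset half a diameter from the nearest pair of seat edges (so the leg's bounding box is flush with the corner).

B is a run of 9 identical solid stair steps. Each tread is 1037×230 mm and each step block is 190 mm high. Step 1 rests on the floor; step k is offset from step 1 by (k−1)×230 mm in y and (k−1)×190 mm in z.

The staircase is on the floor beside the stool on its −y side.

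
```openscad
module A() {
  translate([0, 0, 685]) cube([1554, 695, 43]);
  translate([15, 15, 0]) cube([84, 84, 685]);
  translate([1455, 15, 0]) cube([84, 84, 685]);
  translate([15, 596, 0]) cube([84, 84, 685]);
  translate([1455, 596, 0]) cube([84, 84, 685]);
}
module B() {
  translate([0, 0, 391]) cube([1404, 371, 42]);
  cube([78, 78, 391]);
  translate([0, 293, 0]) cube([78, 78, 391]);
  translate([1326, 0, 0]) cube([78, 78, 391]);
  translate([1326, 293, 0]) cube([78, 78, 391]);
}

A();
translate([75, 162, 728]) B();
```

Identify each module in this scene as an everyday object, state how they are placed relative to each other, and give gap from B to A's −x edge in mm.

The bench's min-x is at 75; the table's min-x is 0; gap = 75 mm.

A is a table. B is a bench. The bench is on top of the table, centred. The gap from the bench to the table's −x edge is 75 mm.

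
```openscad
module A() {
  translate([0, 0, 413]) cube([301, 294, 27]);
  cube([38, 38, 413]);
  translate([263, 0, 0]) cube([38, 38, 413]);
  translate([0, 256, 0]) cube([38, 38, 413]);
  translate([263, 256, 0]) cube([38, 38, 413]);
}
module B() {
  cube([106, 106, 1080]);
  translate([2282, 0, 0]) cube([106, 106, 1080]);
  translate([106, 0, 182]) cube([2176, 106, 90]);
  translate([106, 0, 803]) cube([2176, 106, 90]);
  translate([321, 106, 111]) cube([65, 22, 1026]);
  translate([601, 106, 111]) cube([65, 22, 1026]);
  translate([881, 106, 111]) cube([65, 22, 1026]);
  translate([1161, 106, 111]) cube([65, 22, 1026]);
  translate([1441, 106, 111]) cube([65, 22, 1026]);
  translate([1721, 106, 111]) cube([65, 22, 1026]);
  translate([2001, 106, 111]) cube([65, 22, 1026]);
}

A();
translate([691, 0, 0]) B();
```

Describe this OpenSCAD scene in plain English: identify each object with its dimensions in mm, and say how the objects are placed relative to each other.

A is a four-legged stool. The seat is a 301×294×27 mm slab whose top surface is at z = 440 mm; four square legs, each 38×38 mm in cross-section, run from the floor (z = 0) to the underside of the seat, each flush with a corner of the seat.

B is a fence section. Two 106×106 mm posts, 1080 mm tall, stand on the floor with a clear span of 2176 mm between their inner faces. Two horizontal rails of 106×90 mm section span the gap between the posts with their undersides at z = 182 mm and z = 803 mm, flush with the posts' −y face. 7 pickets, each 65 mm wide, 22 mm thick and 1026 mm tall, are fixed to the +y face of the rails with their bottoms at z = 111 mm, evenly spaced across the span with equal gaps (rounded down to the nearest mm) at the −x end and between each pair — any rounding remainder accumulates at the +x end.

The fence section is on the floor beside the stool on its +x side.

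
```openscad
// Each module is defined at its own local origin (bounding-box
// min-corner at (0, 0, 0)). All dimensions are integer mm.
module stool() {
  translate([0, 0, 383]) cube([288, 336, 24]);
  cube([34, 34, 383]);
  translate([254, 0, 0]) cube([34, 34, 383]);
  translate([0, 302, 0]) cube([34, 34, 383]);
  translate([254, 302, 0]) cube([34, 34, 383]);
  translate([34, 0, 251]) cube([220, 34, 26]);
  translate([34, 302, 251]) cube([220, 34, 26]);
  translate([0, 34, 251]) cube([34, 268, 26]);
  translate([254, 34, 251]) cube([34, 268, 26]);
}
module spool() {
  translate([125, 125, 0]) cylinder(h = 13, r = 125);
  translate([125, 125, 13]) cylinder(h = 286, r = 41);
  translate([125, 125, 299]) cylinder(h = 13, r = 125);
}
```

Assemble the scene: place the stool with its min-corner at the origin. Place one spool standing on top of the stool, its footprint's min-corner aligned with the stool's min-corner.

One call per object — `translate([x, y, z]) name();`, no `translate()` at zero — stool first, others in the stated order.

stool();
translate([0, 0, 407]) spool();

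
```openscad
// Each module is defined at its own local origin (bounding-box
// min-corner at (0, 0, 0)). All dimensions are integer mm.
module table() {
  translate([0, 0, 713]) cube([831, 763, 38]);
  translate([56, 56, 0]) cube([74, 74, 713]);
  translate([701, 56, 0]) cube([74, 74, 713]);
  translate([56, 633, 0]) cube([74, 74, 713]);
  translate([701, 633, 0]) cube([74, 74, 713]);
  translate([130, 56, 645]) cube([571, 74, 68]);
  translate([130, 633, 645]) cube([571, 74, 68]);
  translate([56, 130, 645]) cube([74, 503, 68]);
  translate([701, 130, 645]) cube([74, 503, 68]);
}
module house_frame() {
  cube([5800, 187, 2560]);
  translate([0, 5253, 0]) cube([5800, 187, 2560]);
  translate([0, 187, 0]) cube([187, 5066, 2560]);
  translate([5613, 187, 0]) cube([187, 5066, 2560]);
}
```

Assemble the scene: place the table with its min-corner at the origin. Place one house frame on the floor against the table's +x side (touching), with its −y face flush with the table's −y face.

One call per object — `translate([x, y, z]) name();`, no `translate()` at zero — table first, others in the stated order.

table();
translate([831, 0, 0]) house_frame();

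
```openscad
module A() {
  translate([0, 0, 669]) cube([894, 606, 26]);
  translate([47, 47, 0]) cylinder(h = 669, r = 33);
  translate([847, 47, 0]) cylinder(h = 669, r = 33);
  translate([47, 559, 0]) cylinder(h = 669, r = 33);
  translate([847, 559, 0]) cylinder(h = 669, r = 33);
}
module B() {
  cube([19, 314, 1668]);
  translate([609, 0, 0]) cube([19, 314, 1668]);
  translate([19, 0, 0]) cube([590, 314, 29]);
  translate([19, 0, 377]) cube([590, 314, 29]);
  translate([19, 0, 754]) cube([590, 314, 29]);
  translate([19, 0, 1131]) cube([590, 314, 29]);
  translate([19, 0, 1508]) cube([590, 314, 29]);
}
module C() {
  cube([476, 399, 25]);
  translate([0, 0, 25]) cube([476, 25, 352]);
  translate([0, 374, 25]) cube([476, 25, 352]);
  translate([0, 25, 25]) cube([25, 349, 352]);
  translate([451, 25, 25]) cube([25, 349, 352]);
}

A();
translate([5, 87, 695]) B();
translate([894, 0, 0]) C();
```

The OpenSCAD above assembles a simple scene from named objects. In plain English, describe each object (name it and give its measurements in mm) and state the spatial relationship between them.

A is a table: top 894 mm (x) × 606 mm (y), 26 mm thick, upper face at z = 695 mm, on four round legs of 66 mm diameter, each leg's bounding box inset 14 mm from the nearest pair of top edges, running from z = 0 to the bottom of the top.

B is an open bookshelf. Two side panels, each 19 mm thick, 314 mm deep and 1668 mm tall, stand 628 mm apart (outside-to-outside). Between them sit 5 shelves, each 29 mm thick and 314 mm deep, spanning the full gap between the sides. The bottom shelf rests on the floor (its underside at z = 0) and the clear gap between one shelf's top and the next shelf's underside is 348 mm.

C is an open-topped rectangular box: outside dimensions 476×399×377 mm, with a uniform wall and base thickness of 25 mm. The base is a full 476×399 slab on the floor; four walls sit on top of the base. The front and back walls (the −y and +y sides) span the full width; the two side walls fit between them.

The bookshelf is on top of the table. The open box is against the table's +x side, with their −y faces flush.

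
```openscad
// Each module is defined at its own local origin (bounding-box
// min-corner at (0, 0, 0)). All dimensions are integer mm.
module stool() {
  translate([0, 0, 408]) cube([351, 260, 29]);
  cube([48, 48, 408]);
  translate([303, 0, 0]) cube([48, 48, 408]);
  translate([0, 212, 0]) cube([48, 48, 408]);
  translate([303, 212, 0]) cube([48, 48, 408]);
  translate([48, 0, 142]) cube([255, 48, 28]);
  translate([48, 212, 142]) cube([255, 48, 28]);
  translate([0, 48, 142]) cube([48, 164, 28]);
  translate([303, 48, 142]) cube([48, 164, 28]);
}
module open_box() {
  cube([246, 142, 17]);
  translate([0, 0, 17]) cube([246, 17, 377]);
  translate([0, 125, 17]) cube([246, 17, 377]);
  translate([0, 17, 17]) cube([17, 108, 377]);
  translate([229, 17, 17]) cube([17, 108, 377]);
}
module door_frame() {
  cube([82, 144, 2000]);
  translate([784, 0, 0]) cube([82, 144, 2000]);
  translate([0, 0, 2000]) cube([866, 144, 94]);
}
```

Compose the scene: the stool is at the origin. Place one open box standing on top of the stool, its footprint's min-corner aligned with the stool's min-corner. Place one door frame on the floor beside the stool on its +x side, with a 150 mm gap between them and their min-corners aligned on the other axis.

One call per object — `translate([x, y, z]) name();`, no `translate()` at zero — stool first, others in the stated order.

stool();
translate([0, 0, 437]) open_box();
translate([501, 0, 0]) door_frame();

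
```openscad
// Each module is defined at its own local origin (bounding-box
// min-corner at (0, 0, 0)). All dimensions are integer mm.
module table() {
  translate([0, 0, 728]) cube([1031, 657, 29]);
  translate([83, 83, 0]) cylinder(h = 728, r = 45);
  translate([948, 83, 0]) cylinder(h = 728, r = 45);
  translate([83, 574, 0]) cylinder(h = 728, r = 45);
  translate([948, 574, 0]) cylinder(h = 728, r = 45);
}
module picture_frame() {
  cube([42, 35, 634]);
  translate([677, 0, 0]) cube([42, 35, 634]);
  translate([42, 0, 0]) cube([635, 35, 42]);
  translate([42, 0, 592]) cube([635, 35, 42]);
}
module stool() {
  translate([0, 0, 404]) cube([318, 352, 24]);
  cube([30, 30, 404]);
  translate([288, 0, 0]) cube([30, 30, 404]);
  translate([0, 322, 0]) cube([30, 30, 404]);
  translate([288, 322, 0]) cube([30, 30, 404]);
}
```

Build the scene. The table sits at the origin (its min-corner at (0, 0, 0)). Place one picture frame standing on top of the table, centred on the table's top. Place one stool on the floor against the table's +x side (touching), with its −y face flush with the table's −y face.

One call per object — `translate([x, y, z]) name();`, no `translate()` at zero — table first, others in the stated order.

table();
translate([156, 311, 757]) picture_frame();
translate([1031, 0, 0]) stool();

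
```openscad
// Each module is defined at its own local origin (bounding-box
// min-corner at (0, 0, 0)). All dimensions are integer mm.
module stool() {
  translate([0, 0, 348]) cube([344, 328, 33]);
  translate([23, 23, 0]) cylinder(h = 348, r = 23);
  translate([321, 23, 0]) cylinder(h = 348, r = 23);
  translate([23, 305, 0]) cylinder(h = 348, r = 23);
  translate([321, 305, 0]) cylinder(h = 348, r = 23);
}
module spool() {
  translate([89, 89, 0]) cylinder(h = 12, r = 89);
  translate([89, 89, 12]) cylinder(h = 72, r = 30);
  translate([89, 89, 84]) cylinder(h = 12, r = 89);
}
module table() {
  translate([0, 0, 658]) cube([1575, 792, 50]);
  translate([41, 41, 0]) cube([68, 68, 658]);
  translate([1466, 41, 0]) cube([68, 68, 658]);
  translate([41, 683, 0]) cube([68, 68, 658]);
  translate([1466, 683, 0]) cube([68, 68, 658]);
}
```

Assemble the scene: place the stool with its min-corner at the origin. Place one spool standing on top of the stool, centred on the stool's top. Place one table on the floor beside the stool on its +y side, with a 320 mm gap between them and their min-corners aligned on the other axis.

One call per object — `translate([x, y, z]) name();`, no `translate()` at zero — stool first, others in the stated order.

stool();
translate([83, 75, 381]) spool();
translate([0, 648, 0]) table();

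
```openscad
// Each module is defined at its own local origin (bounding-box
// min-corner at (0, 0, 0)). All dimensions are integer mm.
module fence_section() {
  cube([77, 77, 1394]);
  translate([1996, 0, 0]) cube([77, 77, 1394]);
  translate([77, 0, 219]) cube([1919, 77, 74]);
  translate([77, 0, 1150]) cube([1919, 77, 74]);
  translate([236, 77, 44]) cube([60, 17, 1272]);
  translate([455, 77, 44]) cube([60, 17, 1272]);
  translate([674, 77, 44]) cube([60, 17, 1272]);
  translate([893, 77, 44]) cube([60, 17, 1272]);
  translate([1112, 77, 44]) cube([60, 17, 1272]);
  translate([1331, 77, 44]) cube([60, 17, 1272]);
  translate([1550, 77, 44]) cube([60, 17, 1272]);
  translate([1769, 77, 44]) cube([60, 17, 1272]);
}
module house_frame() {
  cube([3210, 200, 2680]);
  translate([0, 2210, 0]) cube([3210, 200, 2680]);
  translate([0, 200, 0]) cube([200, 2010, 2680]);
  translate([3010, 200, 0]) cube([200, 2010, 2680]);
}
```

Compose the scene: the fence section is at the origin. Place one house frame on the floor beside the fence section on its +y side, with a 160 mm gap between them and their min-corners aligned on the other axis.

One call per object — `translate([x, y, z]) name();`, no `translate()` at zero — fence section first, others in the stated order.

fence_section();
translate([0, 254, 0]) house_frame();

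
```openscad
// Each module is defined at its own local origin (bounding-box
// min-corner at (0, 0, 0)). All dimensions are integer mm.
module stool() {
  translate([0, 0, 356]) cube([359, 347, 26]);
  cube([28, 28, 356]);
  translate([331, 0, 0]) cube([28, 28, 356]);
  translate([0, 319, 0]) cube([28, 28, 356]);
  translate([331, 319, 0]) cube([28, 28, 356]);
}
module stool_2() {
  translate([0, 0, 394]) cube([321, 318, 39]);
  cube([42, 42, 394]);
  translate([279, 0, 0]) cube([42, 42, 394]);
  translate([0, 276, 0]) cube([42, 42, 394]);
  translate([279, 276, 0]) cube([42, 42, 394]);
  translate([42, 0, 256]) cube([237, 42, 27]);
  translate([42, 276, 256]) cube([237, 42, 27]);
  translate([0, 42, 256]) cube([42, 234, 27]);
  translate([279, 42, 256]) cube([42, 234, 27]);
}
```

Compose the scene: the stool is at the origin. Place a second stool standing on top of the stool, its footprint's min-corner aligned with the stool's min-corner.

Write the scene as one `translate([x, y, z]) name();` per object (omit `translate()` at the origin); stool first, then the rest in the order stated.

stool();
translate([0, 0, 382]) stool_2();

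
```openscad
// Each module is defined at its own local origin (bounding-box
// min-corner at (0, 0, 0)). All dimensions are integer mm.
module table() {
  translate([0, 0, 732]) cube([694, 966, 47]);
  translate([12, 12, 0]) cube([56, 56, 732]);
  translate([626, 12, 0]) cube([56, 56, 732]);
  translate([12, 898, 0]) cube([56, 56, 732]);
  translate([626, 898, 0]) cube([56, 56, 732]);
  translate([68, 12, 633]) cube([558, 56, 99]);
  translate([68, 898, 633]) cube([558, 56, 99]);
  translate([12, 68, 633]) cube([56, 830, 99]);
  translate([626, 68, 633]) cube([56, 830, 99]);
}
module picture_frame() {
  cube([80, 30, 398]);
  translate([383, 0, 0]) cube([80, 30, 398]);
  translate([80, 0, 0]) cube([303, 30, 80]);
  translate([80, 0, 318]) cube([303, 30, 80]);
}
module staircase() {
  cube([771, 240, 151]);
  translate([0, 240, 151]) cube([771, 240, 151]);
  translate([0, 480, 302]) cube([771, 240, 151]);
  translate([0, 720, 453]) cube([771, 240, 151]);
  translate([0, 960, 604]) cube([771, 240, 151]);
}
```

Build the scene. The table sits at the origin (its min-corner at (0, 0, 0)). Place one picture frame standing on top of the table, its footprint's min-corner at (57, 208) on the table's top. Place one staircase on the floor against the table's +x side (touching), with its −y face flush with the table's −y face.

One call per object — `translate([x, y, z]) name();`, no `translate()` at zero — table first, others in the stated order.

table();
translate([57, 208, 779]) picture_frame();
translate([694, 0, 0]) staircase();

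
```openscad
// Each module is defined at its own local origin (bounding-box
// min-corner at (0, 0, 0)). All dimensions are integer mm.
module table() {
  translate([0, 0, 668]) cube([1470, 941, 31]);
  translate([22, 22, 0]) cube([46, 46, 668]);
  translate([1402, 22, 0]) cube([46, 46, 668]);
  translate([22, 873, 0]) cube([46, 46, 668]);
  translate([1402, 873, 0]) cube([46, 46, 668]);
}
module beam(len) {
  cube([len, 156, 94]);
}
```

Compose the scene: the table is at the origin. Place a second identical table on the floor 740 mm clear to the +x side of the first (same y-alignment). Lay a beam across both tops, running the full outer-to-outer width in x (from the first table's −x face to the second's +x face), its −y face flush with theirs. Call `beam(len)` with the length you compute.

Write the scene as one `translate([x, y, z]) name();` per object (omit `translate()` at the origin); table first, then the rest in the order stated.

table();
translate([2210, 0, 0]) table();
translate([0, 0, 699]) beam(3680);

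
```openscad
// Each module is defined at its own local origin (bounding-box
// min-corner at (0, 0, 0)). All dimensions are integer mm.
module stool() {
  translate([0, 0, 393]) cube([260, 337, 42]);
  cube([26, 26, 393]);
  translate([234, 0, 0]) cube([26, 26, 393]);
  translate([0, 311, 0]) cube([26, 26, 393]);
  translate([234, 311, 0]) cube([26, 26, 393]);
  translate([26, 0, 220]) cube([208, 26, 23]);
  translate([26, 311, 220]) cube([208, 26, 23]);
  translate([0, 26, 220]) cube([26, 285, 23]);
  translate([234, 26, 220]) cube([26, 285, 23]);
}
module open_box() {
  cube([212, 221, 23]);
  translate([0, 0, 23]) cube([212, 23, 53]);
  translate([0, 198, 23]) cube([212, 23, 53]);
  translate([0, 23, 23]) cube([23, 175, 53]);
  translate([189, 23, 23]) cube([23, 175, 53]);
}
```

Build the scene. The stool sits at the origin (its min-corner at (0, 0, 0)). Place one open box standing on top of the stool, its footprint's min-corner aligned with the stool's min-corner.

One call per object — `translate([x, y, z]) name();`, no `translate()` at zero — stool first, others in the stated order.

stool();
translate([0, 0, 435]) open_box();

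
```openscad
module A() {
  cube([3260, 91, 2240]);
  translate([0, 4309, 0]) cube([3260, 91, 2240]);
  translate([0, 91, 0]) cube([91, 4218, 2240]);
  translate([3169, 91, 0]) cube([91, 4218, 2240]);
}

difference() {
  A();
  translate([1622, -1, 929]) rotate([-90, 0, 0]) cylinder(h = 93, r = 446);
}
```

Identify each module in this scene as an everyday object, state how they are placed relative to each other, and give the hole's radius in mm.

The subtracted cylinder has r = 446 mm.

A is a house frame. The house frame has a circular hole through its front wall. The hole's radius is 446 mm.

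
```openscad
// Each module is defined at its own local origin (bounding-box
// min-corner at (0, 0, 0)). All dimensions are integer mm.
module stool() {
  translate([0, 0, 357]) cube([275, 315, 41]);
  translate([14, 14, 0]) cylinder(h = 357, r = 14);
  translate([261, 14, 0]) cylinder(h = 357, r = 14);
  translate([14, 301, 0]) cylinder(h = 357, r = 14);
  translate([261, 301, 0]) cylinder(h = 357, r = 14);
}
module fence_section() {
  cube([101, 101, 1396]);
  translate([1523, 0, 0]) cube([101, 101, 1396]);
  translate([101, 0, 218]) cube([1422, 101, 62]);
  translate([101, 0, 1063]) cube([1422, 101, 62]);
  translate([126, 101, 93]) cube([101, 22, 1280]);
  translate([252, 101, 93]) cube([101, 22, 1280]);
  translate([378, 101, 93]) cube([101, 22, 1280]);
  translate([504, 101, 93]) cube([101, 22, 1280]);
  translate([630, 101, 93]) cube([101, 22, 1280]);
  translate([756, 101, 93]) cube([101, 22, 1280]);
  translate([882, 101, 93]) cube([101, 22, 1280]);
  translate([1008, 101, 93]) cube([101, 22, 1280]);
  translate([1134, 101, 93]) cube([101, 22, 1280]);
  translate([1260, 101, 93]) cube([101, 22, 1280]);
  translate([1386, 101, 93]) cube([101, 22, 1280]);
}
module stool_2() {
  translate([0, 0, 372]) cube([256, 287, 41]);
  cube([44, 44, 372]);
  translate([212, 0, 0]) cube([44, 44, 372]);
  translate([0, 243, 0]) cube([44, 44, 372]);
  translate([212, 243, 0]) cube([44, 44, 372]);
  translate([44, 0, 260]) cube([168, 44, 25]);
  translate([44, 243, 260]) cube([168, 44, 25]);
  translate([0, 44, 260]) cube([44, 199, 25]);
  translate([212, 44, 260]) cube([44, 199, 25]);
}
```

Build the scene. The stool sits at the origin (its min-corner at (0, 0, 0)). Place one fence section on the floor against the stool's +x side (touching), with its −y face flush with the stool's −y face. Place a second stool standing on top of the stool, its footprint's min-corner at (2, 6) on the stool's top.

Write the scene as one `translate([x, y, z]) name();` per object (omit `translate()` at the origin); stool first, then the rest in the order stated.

stool();
translate([275, 0, 0]) fence_section();
translate([2, 6, 398]) stool_2();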